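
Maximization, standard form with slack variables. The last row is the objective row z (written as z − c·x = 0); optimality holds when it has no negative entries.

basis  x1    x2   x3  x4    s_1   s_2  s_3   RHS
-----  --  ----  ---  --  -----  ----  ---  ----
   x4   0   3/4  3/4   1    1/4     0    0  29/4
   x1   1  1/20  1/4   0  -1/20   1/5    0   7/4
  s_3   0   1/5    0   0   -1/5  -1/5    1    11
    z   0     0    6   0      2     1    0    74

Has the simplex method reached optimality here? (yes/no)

Every z-row coefficient is ≥ 0, so the tableau is optimal.

yes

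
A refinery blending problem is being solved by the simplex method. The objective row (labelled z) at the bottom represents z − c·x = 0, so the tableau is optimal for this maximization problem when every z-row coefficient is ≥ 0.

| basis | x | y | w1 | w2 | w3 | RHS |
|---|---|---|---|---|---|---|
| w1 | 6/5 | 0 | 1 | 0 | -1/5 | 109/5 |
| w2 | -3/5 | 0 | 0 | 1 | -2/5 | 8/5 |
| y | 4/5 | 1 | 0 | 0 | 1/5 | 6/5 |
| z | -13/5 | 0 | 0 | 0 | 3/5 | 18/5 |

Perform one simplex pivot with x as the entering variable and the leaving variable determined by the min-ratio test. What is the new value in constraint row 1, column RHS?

20

Ratio test on column x — row 1: (109/5)/(6/5) = 109/6; row 2: entry -3/5 ≤ 0; row 3: (6/5)/(4/5) = 3/2. Minimum is 3/2 at row 3 (y leaves); pivot element 4/5.
Divide row 3 by 4/5; eliminate column x from the other rows.
Row 1 update in column RHS: 109/5 − (6/5)·(3/2) = 20.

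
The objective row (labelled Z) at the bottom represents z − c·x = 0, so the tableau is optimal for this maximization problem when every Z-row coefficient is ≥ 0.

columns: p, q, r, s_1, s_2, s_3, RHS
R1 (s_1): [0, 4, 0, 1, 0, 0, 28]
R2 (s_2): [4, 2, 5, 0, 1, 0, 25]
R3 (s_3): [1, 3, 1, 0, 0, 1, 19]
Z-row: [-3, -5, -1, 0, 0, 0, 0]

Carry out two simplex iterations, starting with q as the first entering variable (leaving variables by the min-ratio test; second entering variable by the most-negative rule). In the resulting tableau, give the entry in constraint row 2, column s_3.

Ratio test on column q — row 1: 28/4 = 7; row 2: 25/2 = 25/2; row 3: 19/3 = 19/3. Minimum is 19/3 at row 3 (s_3 leaves); pivot element 3.
Divide row 3 by 3; eliminate column q from the other rows.
Second iteration: most negative Z-row entry is -4/3 in column p, so p enters.
Ratio test on column p — row 1: entry -4/3 ≤ 0; row 2: (37/3)/(10/3) = 37/10; row 3: (19/3)/(1/3) = 19. Minimum is 37/10 at row 2 (s_2 leaves); pivot element 10/3.
Divide row 2 by 10/3; eliminate column p from the other rows.
After both pivots, the entry at constraint row 2, column s_3 is -1/5.

-1/5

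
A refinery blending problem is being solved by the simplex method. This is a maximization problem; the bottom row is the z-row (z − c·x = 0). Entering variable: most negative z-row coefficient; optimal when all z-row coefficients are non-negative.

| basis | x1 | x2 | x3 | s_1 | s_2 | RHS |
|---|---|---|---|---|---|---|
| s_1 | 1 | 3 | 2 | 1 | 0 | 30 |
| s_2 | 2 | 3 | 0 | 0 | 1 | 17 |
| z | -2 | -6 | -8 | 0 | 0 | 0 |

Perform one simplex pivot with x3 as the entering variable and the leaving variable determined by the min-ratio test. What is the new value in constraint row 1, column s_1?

1/2

Ratio test on column x3 — row 1: 30/2 = 15; row 2: entry 0 ≤ 0. Minimum is 15 at row 1 (s_1 leaves); pivot element 2.
Divide row 1 by 2; eliminate column x3 from the other rows.
In the new row 1, the s_1 entry is the old entry divided by the pivot: 1/2 = 1/2.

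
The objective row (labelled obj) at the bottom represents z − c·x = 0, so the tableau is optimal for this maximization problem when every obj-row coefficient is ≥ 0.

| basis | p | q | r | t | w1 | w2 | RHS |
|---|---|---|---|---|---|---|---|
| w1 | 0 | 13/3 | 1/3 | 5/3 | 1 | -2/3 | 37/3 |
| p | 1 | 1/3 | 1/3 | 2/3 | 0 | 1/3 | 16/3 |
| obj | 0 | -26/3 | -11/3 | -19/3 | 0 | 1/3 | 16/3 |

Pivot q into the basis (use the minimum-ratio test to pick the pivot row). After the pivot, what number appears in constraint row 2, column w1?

Ratio test on column q — row 1: (37/3)/(13/3) = 37/13; row 2: (16/3)/(1/3) = 16. Minimum is 37/13 at row 1 (w1 leaves); pivot element 13/3.
Divide row 1 by 13/3; eliminate column q from the other rows.
Row 2 update in column w1: 0 − (1/3)·(3/13) = -1/13.

-1/13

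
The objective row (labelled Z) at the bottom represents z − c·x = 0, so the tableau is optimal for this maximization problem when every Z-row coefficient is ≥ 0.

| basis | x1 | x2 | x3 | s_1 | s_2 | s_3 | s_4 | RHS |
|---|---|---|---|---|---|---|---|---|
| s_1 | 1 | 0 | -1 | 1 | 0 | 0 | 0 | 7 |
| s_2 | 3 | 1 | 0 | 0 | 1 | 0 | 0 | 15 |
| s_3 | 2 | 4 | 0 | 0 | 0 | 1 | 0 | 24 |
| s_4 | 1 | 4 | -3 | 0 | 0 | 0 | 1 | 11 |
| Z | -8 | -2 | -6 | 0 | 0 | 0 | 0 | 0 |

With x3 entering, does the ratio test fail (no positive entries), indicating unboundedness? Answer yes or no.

yes

Every constraint-row entry in column x3 is ≤ 0, so increasing x3 is unbounded.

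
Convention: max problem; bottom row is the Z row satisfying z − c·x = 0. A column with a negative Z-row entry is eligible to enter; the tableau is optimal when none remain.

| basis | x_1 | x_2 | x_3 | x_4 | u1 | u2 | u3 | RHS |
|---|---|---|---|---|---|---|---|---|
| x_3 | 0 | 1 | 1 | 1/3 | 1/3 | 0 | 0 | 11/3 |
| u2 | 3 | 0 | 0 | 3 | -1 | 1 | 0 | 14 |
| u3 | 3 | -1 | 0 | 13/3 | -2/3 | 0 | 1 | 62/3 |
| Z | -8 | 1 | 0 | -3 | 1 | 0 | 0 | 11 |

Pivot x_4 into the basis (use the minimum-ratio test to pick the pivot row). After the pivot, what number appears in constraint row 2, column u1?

Ratio test on column x_4 — row 1: (11/3)/(1/3) = 11; row 2: 14/3 = 14/3; row 3: (62/3)/(13/3) = 62/13. Minimum is 14/3 at row 2 (u2 leaves); pivot element 3.
Divide row 2 by 3; eliminate column x_4 from the other rows.
In the new row 2, the u1 entry is the old entry divided by the pivot: (-1)/3 = -1/3.

-1/3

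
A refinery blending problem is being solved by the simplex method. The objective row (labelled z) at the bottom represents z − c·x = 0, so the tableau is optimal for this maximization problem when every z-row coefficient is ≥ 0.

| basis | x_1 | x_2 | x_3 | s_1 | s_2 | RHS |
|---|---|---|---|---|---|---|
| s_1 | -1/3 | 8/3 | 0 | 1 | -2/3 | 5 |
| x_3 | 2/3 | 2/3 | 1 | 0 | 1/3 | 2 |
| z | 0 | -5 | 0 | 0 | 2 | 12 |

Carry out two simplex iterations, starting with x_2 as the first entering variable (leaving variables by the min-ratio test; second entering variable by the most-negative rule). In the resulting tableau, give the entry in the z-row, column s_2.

Ratio test on column x_2 — row 1: 5/(8/3) = 15/8; row 2: 2/(2/3) = 3. Minimum is 15/8 at row 1 (s_1 leaves); pivot element 8/3.
Divide row 1 by 8/3; eliminate column x_2 from the other rows.
Second iteration: most negative z-row entry is -5/8 in column x_1, so x_1 enters.
Ratio test on column x_1 — row 1: entry -1/8 ≤ 0; row 2: (3/4)/(3/4) = 1. Minimum is 1 at row 2 (x_3 leaves); pivot element 3/4.
Divide row 2 by 3/4; eliminate column x_1 from the other rows.
After both pivots, the entry at the z-row, column s_2 is 7/6.

7/6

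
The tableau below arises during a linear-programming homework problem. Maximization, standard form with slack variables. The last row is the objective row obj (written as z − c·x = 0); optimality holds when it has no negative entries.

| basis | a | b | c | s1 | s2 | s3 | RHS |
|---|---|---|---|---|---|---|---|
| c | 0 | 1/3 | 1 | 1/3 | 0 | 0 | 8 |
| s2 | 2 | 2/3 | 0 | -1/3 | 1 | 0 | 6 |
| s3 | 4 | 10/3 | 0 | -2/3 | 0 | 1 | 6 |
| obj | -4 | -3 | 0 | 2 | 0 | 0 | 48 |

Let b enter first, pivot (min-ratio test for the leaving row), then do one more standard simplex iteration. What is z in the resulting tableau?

54

Ratio test on column b — row 1: 8/(1/3) = 24; row 2: 6/(2/3) = 9; row 3: 6/(10/3) = 9/5. Minimum is 9/5 at row 3 (s3 leaves); pivot element 10/3.
Pivot on row 3; the obj-row RHS becomes 48 − (-3)·(9/5) = 267/5.
Next entering variable (most negative obj-row entry -2/5): a.
Ratio test on column a — row 1: entry -2/5 ≤ 0; row 2: (24/5)/(6/5) = 4; row 3: (9/5)/(6/5) = 3/2. Minimum is 3/2 at row 3 (b leaves); pivot element 6/5.
After the second pivot the obj-row RHS is 267/5 − (-2/5)·(3/2) = 54.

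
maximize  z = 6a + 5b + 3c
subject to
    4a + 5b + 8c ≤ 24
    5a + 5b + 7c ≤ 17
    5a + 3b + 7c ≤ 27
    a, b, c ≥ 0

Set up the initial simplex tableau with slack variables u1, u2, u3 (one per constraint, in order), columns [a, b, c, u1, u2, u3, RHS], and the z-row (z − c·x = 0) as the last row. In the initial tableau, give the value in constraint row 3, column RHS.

The RHS of constraint 3 is b_3 = 27.

27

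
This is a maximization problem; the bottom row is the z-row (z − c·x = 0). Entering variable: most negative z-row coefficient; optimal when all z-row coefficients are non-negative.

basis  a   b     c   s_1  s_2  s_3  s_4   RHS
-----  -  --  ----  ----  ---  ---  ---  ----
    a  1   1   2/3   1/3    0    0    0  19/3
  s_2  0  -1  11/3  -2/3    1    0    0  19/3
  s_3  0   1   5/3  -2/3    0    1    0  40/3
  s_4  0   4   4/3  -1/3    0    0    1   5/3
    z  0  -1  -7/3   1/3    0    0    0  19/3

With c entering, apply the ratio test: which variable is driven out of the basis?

Column c entries and ratios — a: (19/3)/(2/3) = 19/2; s_2: (19/3)/(11/3) = 19/11; s_3: (40/3)/(5/3) = 8; s_4: (5/3)/(4/3) = 5/4.
Smallest ratio is 5/4 in the row of s_4, so s_4 leaves.

s_4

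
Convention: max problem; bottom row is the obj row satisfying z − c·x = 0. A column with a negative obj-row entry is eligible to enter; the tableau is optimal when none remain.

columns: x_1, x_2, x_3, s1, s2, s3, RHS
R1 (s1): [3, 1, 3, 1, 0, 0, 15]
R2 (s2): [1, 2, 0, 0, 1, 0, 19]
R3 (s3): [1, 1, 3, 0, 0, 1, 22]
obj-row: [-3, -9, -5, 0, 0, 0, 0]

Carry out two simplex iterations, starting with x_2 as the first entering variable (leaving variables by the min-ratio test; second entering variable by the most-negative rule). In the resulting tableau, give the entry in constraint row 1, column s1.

Ratio test on column x_2 — row 1: 15/1 = 15; row 2: 19/2 = 19/2; row 3: 22/1 = 22. Minimum is 19/2 at row 2 (s2 leaves); pivot element 2.
Divide row 2 by 2; eliminate column x_2 from the other rows.
Second iteration: most negative obj-row entry is -5 in column x_3, so x_3 enters.
Ratio test on column x_3 — row 1: (11/2)/3 = 11/6; row 2: entry 0 ≤ 0; row 3: (25/2)/3 = 25/6. Minimum is 11/6 at row 1 (s1 leaves); pivot element 3.
Divide row 1 by 3; eliminate column x_3 from the other rows.
After both pivots, the entry at constraint row 1, column s1 is 1/3.

1/3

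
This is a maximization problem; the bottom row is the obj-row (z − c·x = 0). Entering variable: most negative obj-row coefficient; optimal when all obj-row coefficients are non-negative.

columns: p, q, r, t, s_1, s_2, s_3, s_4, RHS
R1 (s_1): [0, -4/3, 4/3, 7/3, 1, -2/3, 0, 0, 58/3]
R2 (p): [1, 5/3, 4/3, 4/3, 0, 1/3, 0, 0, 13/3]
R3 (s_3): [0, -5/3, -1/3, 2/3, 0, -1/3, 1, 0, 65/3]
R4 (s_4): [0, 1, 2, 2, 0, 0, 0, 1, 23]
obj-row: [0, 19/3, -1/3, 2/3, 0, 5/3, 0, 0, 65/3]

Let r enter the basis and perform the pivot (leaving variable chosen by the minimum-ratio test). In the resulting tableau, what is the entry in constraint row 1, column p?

Ratio test on column r — row 1: (58/3)/(4/3) = 29/2; row 2: (13/3)/(4/3) = 13/4; row 3: entry -1/3 ≤ 0; row 4: 23/2 = 23/2. Minimum is 13/4 at row 2 (p leaves); pivot element 4/3.
Divide row 2 by 4/3; eliminate column r from the other rows.
Row 1 update in column p: 0 − (4/3)·(3/4) = -1.

-1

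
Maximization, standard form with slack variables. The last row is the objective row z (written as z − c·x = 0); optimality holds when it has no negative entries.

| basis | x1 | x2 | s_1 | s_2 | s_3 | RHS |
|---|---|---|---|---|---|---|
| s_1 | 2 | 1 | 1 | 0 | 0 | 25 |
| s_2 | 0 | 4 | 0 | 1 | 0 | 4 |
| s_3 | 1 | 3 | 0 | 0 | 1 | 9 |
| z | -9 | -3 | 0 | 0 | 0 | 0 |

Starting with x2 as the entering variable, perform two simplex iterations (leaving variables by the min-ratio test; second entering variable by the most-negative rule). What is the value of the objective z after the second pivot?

57

Ratio test on column x2 — row 1: 25/1 = 25; row 2: 4/4 = 1; row 3: 9/3 = 3. Minimum is 1 at row 2 (s_2 leaves); pivot element 4.
Pivot on row 2; the z-row RHS becomes 0 − (-3)·1 = 3.
Next entering variable (most negative z-row entry -9): x1.
Ratio test on column x1 — row 1: 24/2 = 12; row 2: entry 0 ≤ 0; row 3: 6/1 = 6. Minimum is 6 at row 3 (s_3 leaves); pivot element 1.
After the second pivot the z-row RHS is 3 − (-9)·6 = 57.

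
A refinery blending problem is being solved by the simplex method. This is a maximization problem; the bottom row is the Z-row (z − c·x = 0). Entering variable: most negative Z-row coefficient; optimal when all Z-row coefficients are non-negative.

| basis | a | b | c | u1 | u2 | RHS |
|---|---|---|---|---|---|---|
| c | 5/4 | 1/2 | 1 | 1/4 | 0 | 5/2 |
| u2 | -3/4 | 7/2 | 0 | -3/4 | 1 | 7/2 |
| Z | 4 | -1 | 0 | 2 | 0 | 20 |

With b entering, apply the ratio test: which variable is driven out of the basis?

u2

Column b entries and ratios — c: (5/2)/(1/2) = 5; u2: (7/2)/(7/2) = 1.
Smallest ratio is 1 in the row of u2, so u2 leaves.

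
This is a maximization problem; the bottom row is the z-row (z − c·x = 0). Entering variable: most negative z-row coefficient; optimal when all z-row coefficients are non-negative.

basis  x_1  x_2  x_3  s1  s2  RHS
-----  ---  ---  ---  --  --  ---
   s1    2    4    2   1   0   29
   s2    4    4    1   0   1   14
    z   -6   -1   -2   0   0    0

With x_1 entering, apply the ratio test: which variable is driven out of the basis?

Column x_1 entries and ratios — s1: 29/2 = 29/2; s2: 14/4 = 7/2.
Smallest ratio is 7/2 in the row of s2, so s2 leaves.

s2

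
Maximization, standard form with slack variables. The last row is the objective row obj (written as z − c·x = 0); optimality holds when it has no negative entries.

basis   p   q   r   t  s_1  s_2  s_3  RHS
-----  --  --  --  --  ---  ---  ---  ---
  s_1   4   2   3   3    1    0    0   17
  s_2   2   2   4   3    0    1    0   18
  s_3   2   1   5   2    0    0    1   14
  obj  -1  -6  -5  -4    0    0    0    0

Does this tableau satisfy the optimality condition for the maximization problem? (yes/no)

no

The obj-row has a negative entry -6 in column q, so it is not optimal.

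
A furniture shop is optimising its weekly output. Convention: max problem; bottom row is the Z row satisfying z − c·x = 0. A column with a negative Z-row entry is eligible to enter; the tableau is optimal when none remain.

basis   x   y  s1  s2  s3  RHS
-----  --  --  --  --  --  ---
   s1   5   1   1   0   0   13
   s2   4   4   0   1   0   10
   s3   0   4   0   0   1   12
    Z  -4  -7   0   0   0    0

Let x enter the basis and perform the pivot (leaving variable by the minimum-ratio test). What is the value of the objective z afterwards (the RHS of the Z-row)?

Ratio test on column x — row 1: 13/5 = 13/5; row 2: 10/4 = 5/2; row 3: entry 0 ≤ 0. Minimum is 5/2 at row 2 (s2 leaves); pivot element 4.
Pivot on row 2; the Z-row RHS becomes 0 − (-4)·(5/2) = 10.

10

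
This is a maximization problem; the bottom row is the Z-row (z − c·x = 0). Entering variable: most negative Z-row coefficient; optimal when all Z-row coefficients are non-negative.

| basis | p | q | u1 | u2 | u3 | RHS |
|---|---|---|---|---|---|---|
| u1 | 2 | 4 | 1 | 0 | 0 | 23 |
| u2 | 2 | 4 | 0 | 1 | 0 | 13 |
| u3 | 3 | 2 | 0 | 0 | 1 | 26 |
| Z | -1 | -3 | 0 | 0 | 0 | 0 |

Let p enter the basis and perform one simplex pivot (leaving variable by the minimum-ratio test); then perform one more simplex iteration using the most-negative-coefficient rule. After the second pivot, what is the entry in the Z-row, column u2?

Ratio test on column p — row 1: 23/2 = 23/2; row 2: 13/2 = 13/2; row 3: 26/3 = 26/3. Minimum is 13/2 at row 2 (u2 leaves); pivot element 2.
Divide row 2 by 2; eliminate column p from the other rows.
Second iteration: most negative Z-row entry is -1 in column q, so q enters.
Ratio test on column q — row 1: entry 0 ≤ 0; row 2: (13/2)/2 = 13/4; row 3: entry -4 ≤ 0. Minimum is 13/4 at row 2 (p leaves); pivot element 2.
Divide row 2 by 2; eliminate column q from the other rows.
After both pivots, the entry at the Z-row, column u2 is 3/4.

3/4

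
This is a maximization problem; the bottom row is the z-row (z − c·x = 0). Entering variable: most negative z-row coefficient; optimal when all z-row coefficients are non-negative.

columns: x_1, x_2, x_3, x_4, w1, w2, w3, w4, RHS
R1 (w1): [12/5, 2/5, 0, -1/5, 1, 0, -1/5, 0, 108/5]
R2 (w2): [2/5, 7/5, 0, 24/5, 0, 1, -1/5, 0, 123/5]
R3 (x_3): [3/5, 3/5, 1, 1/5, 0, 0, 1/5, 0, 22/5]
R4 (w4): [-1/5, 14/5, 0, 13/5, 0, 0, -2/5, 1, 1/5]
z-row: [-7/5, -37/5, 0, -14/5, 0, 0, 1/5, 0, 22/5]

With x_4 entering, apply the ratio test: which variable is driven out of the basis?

Column x_4 entries and ratios — w1: -1/5 ≤ 0, skip; w2: (123/5)/(24/5) = 41/8; x_3: (22/5)/(1/5) = 22; w4: (1/5)/(13/5) = 1/13.
Smallest ratio is 1/13 in the row of w4, so w4 leaves.

w4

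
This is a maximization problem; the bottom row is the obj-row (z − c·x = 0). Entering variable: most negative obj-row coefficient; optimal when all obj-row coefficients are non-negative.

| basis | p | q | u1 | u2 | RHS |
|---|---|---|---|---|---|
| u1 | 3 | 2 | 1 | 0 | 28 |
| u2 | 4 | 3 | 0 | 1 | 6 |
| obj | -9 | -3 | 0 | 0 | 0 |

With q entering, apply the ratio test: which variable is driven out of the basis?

u2

Column q entries and ratios — u1: 28/2 = 14; u2: 6/3 = 2.
Smallest ratio is 2 in the row of u2, so u2 leaves.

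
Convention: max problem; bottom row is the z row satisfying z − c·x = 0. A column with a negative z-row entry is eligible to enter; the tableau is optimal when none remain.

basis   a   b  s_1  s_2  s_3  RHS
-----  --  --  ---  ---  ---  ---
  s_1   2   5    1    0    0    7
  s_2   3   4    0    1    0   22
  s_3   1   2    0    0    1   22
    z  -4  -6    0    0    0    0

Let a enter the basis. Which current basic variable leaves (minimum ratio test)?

Column a entries and ratios — s_1: 7/2 = 7/2; s_2: 22/3 = 22/3; s_3: 22/1 = 22.
Smallest ratio is 7/2 in the row of s_1, so s_1 leaves.

s_1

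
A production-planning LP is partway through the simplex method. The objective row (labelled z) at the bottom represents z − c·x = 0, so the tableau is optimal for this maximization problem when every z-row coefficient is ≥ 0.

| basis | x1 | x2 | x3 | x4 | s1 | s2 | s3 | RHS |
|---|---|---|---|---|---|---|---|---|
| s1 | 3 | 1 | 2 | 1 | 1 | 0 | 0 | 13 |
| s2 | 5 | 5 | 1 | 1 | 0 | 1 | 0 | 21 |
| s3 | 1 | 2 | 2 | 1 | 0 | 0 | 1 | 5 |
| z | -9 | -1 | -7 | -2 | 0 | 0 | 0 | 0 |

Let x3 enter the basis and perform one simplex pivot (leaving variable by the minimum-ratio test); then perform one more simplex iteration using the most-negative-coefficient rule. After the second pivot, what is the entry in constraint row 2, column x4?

Ratio test on column x3 — row 1: 13/2 = 13/2; row 2: 21/1 = 21; row 3: 5/2 = 5/2. Minimum is 5/2 at row 3 (s3 leaves); pivot element 2.
Divide row 3 by 2; eliminate column x3 from the other rows.
Second iteration: most negative z-row entry is -11/2 in column x1, so x1 enters.
Ratio test on column x1 — row 1: 8/2 = 4; row 2: (37/2)/(9/2) = 37/9; row 3: (5/2)/(1/2) = 5. Minimum is 4 at row 1 (s1 leaves); pivot element 2.
Divide row 1 by 2; eliminate column x1 from the other rows.
After both pivots, the entry at constraint row 2, column x4 is 1/2.

1/2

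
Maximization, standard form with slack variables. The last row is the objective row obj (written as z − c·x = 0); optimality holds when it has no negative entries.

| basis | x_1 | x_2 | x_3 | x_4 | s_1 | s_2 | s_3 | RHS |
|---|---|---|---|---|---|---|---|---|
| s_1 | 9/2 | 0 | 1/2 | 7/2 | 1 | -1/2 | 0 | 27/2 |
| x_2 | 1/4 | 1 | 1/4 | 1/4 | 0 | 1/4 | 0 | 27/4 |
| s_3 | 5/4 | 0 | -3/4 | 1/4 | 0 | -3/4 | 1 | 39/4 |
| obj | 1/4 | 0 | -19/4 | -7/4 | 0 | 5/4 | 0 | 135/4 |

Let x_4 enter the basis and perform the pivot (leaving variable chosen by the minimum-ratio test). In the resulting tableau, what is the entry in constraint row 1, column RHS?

Ratio test on column x_4 — row 1: (27/2)/(7/2) = 27/7; row 2: (27/4)/(1/4) = 27; row 3: (39/4)/(1/4) = 39. Minimum is 27/7 at row 1 (s_1 leaves); pivot element 7/2.
Divide row 1 by 7/2; eliminate column x_4 from the other rows.
In the new row 1, the RHS entry is the old entry divided by the pivot: (27/2)/(7/2) = 27/7.

27/7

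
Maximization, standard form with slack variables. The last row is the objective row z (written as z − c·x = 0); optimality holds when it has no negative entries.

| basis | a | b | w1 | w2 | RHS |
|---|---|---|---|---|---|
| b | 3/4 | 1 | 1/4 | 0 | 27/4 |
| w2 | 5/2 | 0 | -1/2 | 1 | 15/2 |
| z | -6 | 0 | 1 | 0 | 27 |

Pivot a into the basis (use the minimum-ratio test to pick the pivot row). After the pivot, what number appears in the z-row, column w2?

12/5

Ratio test on column a — row 1: (27/4)/(3/4) = 9; row 2: (15/2)/(5/2) = 3. Minimum is 3 at row 2 (w2 leaves); pivot element 5/2.
Divide row 2 by 5/2; eliminate column a from the other rows.
z-row update in column w2: 0 − (-6)·(2/5) = 12/5.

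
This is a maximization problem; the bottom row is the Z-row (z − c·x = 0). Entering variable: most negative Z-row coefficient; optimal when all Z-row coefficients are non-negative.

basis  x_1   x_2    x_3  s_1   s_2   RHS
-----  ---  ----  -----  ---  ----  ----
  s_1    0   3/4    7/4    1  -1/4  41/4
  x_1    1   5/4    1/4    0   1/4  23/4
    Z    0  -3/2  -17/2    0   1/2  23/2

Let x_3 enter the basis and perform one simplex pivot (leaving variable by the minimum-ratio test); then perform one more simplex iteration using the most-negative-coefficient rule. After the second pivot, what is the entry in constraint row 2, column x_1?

7/2

Ratio test on column x_3 — row 1: (41/4)/(7/4) = 41/7; row 2: (23/4)/(1/4) = 23. Minimum is 41/7 at row 1 (s_1 leaves); pivot element 7/4.
Divide row 1 by 7/4; eliminate column x_3 from the other rows.
Second iteration: most negative Z-row entry is -5/7 in column s_2, so s_2 enters.
Ratio test on column s_2 — row 1: entry -1/7 ≤ 0; row 2: (30/7)/(2/7) = 15. Minimum is 15 at row 2 (x_1 leaves); pivot element 2/7.
Divide row 2 by 2/7; eliminate column s_2 from the other rows.
After both pivots, the entry at constraint row 2, column x_1 is 7/2.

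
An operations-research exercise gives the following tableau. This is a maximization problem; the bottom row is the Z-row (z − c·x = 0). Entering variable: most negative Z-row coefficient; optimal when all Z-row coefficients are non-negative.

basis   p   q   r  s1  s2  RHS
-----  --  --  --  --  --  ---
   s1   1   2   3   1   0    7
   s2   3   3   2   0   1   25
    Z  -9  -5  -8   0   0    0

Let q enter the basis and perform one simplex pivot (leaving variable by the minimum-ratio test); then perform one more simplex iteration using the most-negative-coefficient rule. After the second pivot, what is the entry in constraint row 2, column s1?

Ratio test on column q — row 1: 7/2 = 7/2; row 2: 25/3 = 25/3. Minimum is 7/2 at row 1 (s1 leaves); pivot element 2.
Divide row 1 by 2; eliminate column q from the other rows.
Second iteration: most negative Z-row entry is -13/2 in column p, so p enters.
Ratio test on column p — row 1: (7/2)/(1/2) = 7; row 2: (29/2)/(3/2) = 29/3. Minimum is 7 at row 1 (q leaves); pivot element 1/2.
Divide row 1 by 1/2; eliminate column p from the other rows.
After both pivots, the entry at constraint row 2, column s1 is -3.

-3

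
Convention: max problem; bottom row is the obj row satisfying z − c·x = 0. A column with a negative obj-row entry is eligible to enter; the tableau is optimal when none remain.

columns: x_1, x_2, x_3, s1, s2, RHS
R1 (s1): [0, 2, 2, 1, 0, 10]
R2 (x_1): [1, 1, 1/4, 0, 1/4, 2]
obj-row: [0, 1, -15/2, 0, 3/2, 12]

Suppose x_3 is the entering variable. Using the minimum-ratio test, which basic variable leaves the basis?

s1

Column x_3 entries and ratios — s1: 10/2 = 5; x_1: 2/(1/4) = 8.
Smallest ratio is 5 in the row of s1, so s1 leaves.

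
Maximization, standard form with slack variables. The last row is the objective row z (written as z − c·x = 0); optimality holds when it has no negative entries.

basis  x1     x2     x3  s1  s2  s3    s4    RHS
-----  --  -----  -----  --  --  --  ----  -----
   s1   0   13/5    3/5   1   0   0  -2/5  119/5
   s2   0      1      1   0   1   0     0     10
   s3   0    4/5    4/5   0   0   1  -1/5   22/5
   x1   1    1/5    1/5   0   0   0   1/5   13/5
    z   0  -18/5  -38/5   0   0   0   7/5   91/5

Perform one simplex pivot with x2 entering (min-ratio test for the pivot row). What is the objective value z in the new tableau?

38

Ratio test on column x2 — row 1: (119/5)/(13/5) = 119/13; row 2: 10/1 = 10; row 3: (22/5)/(4/5) = 11/2; row 4: (13/5)/(1/5) = 13. Minimum is 11/2 at row 3 (s3 leaves); pivot element 4/5.
Pivot on row 3; the z-row RHS becomes 91/5 − (-18/5)·(11/2) = 38.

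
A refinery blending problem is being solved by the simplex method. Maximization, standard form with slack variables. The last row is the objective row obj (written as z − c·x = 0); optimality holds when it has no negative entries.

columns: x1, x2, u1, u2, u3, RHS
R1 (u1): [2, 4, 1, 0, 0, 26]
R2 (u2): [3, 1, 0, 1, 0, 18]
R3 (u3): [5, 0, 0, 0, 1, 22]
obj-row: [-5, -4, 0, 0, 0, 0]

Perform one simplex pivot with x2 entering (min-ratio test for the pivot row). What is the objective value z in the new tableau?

26

Ratio test on column x2 — row 1: 26/4 = 13/2; row 2: 18/1 = 18; row 3: entry 0 ≤ 0. Minimum is 13/2 at row 1 (u1 leaves); pivot element 4.
Pivot on row 1; the obj-row RHS becomes 0 − (-4)·(13/2) = 26.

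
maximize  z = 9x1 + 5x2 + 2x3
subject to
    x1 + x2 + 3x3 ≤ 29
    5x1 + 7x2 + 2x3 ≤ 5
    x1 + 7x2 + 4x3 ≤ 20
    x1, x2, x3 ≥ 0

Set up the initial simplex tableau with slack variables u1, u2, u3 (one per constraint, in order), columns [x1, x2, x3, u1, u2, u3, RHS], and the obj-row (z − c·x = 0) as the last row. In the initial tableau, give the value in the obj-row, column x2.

-5

The obj-row carries the negated objective coefficients: the x2 entry is -5.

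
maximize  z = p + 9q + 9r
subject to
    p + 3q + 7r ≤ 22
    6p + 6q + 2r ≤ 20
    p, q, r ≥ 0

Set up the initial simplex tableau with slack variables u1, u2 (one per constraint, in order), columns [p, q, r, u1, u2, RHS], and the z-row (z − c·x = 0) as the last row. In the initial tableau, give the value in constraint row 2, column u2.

Slack u2 belongs to constraint 2; its column is the unit vector e_2, so the entry in row 2 is 1.

1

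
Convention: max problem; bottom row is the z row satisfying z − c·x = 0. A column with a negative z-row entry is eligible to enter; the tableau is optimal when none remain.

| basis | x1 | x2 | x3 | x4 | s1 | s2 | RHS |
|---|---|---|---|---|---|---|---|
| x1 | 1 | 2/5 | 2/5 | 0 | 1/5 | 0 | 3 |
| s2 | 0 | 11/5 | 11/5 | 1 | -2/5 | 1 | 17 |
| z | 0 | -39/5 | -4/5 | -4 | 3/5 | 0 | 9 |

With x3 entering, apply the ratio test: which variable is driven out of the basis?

Column x3 entries and ratios — x1: 3/(2/5) = 15/2; s2: 17/(11/5) = 85/11.
Smallest ratio is 15/2 in the row of x1, so x1 leaves.

x1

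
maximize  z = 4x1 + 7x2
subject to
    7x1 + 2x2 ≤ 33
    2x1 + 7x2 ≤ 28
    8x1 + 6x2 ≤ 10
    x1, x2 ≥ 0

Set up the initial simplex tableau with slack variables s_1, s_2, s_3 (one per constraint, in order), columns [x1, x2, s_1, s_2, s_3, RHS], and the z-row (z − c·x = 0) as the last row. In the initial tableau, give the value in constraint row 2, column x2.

7

Constraint 2 has coefficient 7 on x2.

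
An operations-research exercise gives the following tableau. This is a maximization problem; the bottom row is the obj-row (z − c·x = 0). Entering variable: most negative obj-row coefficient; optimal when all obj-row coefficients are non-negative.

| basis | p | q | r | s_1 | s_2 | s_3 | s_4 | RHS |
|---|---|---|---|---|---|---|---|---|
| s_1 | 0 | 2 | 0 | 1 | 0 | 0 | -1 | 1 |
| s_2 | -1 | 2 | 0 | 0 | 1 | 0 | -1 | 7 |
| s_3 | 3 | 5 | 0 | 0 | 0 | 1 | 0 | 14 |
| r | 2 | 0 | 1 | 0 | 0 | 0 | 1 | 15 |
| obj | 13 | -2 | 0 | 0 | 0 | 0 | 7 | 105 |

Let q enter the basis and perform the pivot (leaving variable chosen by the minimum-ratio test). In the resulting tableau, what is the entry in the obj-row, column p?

13

Ratio test on column q — row 1: 1/2 = 1/2; row 2: 7/2 = 7/2; row 3: 14/5 = 14/5; row 4: entry 0 ≤ 0. Minimum is 1/2 at row 1 (s_1 leaves); pivot element 2.
Divide row 1 by 2; eliminate column q from the other rows.
obj-row update in column p: 13 − (-2)·0 = 13.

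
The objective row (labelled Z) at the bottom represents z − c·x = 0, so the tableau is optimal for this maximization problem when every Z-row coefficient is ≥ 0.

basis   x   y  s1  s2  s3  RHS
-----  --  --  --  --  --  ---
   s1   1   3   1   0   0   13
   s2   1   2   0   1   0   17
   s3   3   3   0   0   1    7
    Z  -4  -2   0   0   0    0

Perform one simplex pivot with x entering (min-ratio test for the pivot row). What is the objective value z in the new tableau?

28/3

Ratio test on column x — row 1: 13/1 = 13; row 2: 17/1 = 17; row 3: 7/3 = 7/3. Minimum is 7/3 at row 3 (s3 leaves); pivot element 3.
Pivot on row 3; the Z-row RHS becomes 0 − (-4)·(7/3) = 28/3.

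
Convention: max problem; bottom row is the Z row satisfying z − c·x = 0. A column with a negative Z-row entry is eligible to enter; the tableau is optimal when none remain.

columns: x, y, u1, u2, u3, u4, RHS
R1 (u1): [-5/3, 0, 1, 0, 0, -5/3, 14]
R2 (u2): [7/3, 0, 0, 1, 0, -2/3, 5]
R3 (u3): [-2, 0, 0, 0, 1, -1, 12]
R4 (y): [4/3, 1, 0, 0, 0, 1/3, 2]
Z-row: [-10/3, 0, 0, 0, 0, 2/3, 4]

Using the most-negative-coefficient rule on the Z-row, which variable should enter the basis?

x

Negative Z-row entries: x: -10/3.
The most negative is -10/3 in column x, so x enters.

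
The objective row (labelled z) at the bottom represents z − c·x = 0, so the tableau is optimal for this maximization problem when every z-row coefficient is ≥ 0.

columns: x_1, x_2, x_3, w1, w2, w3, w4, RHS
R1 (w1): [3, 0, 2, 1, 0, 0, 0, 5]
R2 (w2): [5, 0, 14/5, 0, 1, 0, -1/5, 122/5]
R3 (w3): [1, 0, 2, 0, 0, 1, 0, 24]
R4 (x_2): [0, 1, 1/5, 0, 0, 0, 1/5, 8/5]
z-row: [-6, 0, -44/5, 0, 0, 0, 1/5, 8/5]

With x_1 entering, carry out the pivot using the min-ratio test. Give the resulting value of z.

Ratio test on column x_1 — row 1: 5/3 = 5/3; row 2: (122/5)/5 = 122/25; row 3: 24/1 = 24; row 4: entry 0 ≤ 0. Minimum is 5/3 at row 1 (w1 leaves); pivot element 3.
Pivot on row 1; the z-row RHS becomes 8/5 − (-6)·(5/3) = 58/5.

58/5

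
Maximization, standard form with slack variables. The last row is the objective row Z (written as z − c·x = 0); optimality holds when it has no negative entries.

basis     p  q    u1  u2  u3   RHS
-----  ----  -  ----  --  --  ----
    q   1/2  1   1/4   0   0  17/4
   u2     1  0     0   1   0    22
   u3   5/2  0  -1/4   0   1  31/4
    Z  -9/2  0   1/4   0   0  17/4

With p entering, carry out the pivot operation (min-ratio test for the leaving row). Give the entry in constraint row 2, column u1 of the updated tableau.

Ratio test on column p — row 1: (17/4)/(1/2) = 17/2; row 2: 22/1 = 22; row 3: (31/4)/(5/2) = 31/10. Minimum is 31/10 at row 3 (u3 leaves); pivot element 5/2.
Divide row 3 by 5/2; eliminate column p from the other rows.
Row 2 update in column u1: 0 − 1·(-1/10) = 1/10.

1/10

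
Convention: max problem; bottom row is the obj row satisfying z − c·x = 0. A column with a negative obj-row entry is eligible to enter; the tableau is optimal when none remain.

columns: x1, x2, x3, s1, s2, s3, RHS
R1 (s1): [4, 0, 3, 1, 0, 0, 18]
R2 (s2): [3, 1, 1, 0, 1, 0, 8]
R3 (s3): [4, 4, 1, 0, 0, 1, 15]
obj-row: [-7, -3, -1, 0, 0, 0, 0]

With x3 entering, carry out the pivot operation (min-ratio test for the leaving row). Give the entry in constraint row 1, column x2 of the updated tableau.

Ratio test on column x3 — row 1: 18/3 = 6; row 2: 8/1 = 8; row 3: 15/1 = 15. Minimum is 6 at row 1 (s1 leaves); pivot element 3.
Divide row 1 by 3; eliminate column x3 from the other rows.
In the new row 1, the x2 entry is the old entry divided by the pivot: 0/3 = 0.

0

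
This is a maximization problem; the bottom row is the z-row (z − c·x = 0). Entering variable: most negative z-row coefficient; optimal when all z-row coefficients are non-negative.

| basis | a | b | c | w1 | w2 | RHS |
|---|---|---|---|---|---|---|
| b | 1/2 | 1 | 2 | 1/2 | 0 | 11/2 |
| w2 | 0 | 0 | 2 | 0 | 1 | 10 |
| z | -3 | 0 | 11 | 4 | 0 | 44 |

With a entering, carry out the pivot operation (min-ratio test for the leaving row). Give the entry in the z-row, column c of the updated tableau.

Ratio test on column a — row 1: (11/2)/(1/2) = 11; row 2: entry 0 ≤ 0. Minimum is 11 at row 1 (b leaves); pivot element 1/2.
Divide row 1 by 1/2; eliminate column a from the other rows.
z-row update in column c: 11 − (-3)·4 = 23.

23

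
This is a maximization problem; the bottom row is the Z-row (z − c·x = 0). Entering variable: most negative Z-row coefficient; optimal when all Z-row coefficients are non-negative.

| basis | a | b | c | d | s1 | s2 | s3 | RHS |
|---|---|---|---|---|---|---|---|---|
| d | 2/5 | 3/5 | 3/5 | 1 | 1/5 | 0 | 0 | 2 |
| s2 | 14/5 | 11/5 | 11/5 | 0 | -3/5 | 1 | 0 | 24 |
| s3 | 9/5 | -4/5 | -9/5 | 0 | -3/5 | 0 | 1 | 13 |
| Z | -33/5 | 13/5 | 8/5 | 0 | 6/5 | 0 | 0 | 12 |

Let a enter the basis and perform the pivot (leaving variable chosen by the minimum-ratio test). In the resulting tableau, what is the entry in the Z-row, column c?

Ratio test on column a — row 1: 2/(2/5) = 5; row 2: 24/(14/5) = 60/7; row 3: 13/(9/5) = 65/9. Minimum is 5 at row 1 (d leaves); pivot element 2/5.
Divide row 1 by 2/5; eliminate column a from the other rows.
Z-row update in column c: 8/5 − (-33/5)·(3/2) = 23/2.

23/2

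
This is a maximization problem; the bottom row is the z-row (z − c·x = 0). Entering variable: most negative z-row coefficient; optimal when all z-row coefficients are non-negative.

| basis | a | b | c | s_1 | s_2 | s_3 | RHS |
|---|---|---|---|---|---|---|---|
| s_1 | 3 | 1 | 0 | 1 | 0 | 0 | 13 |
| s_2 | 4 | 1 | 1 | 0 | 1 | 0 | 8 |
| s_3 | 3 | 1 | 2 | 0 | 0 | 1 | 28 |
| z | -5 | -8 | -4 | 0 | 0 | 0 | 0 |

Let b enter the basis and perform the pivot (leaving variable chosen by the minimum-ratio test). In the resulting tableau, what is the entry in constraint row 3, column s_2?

-1

Ratio test on column b — row 1: 13/1 = 13; row 2: 8/1 = 8; row 3: 28/1 = 28. Minimum is 8 at row 2 (s_2 leaves); pivot element 1.
Divide row 2 by 1; eliminate column b from the other rows.
Row 3 update in column s_2: 0 − 1·1 = -1.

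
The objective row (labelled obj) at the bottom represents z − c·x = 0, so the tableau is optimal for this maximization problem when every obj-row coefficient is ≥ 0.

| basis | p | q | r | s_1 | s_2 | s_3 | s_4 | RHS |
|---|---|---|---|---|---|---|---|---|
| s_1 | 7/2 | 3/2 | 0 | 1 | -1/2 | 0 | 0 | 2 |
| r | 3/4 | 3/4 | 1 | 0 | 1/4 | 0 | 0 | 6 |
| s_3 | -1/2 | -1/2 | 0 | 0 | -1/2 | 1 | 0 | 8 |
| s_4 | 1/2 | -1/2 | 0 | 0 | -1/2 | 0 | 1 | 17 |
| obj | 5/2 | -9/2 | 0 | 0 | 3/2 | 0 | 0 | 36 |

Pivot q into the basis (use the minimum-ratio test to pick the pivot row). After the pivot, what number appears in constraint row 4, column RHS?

Ratio test on column q — row 1: 2/(3/2) = 4/3; row 2: 6/(3/4) = 8; row 3: entry -1/2 ≤ 0; row 4: entry -1/2 ≤ 0. Minimum is 4/3 at row 1 (s_1 leaves); pivot element 3/2.
Divide row 1 by 3/2; eliminate column q from the other rows.
Row 4 update in column RHS: 17 − (-1/2)·(4/3) = 53/3.

53/3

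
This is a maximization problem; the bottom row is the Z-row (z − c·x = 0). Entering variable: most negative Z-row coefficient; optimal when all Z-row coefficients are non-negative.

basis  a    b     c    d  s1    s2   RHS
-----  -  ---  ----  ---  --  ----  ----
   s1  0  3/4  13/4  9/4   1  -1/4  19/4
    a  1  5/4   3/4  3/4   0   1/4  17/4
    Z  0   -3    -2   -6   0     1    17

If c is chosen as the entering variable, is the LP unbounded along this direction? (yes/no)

Column c has positive entries in row(s) 1, 2, so the ratio test bounds it — not unbounded.

no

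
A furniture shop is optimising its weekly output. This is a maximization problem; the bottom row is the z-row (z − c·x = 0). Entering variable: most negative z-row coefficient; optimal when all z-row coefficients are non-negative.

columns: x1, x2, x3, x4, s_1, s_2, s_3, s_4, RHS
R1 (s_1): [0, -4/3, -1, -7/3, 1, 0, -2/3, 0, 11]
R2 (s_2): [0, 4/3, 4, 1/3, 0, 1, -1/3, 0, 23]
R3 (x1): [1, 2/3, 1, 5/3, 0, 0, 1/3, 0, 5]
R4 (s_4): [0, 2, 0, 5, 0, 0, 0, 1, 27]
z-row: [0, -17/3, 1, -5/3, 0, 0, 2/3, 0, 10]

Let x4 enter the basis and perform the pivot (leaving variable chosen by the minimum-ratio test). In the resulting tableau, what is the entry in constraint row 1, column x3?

2/5

Ratio test on column x4 — row 1: entry -7/3 ≤ 0; row 2: 23/(1/3) = 69; row 3: 5/(5/3) = 3; row 4: 27/5 = 27/5. Minimum is 3 at row 3 (x1 leaves); pivot element 5/3.
Divide row 3 by 5/3; eliminate column x4 from the other rows.
Row 1 update in column x3: -1 − (-7/3)·(3/5) = 2/5.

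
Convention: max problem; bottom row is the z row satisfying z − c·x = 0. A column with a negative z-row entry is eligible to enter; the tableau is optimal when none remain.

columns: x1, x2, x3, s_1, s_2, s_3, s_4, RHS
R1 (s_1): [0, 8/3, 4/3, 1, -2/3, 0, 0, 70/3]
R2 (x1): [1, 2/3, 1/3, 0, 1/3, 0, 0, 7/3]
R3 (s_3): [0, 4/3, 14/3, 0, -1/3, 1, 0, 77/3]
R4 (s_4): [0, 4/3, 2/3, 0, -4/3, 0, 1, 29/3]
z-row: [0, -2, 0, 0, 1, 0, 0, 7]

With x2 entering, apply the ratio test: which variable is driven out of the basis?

Column x2 entries and ratios — s_1: (70/3)/(8/3) = 35/4; x1: (7/3)/(2/3) = 7/2; s_3: (77/3)/(4/3) = 77/4; s_4: (29/3)/(4/3) = 29/4.
Smallest ratio is 7/2 in the row of x1, so x1 leaves.

x1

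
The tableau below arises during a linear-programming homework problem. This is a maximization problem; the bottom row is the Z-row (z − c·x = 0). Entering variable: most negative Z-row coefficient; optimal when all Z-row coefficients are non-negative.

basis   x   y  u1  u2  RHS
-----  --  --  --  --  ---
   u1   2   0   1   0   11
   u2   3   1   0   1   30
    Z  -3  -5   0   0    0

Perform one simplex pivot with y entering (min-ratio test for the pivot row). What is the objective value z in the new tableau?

150

Ratio test on column y — row 1: entry 0 ≤ 0; row 2: 30/1 = 30. Minimum is 30 at row 2 (u2 leaves); pivot element 1.
Pivot on row 2; the Z-row RHS becomes 0 − (-5)·30 = 150.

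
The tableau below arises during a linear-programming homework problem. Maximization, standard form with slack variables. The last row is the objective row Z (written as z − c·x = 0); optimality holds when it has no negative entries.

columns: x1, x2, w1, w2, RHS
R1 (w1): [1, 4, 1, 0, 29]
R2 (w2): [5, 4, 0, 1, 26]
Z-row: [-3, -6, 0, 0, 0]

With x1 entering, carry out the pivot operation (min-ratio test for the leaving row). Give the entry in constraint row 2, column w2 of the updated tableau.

Ratio test on column x1 — row 1: 29/1 = 29; row 2: 26/5 = 26/5. Minimum is 26/5 at row 2 (w2 leaves); pivot element 5.
Divide row 2 by 5; eliminate column x1 from the other rows.
In the new row 2, the w2 entry is the old entry divided by the pivot: 1/5 = 1/5.

1/5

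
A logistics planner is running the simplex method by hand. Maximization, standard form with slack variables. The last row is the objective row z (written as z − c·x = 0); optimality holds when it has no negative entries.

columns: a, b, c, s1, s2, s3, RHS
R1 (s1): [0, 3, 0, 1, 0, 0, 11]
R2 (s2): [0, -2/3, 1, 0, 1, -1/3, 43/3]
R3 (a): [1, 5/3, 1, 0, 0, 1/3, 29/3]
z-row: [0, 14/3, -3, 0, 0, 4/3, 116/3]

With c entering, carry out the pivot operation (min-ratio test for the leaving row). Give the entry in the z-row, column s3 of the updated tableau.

Ratio test on column c — row 1: entry 0 ≤ 0; row 2: (43/3)/1 = 43/3; row 3: (29/3)/1 = 29/3. Minimum is 29/3 at row 3 (a leaves); pivot element 1.
Divide row 3 by 1; eliminate column c from the other rows.
z-row update in column s3: 4/3 − (-3)·(1/3) = 7/3.

7/3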